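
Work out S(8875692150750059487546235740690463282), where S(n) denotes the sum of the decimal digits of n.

8+8+7+5+6+9+2+1+5+0+7+5+0+0+5+9+4+8+7+5+4+6+2+3+5+7+4+0+6+9+0+4+6+3+2+8+2 = 172

172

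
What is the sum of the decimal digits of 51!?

51! = 1551118753287382280224243016469303211063259720016986112000000000000
Sum of its 67 digits: 198.

198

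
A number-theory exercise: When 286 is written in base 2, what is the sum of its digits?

5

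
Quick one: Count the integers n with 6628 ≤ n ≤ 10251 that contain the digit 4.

The integers in [6628, 10251] that contain the digit 4: 6634, 6640, 6641, 6642, 6643, 6644, …, 10248, 10249.
938 qualify.

938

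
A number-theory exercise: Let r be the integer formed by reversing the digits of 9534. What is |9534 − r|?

5175

Reverse of 9534 is 4359.
|9534 − 4359| = 5175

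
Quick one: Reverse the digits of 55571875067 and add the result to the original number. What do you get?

Reverse of 55571875067 is 76057817555.
55571875067 + 76057817555 = 131629692622

131629692622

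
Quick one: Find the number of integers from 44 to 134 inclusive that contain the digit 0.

18

The integers in [44, 134] that contain the digit 0: 50, 60, 70, 80, 90, 100, …, 120, 130.
18 qualify.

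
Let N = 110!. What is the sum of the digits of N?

657

110! = 15882455415227429404253703127090772871724410234473563207581748318444567162948183030959960131517678520479243672638179990208521148623422266876757623911219200000000000000000000000000
Sum of its 179 digits: 657.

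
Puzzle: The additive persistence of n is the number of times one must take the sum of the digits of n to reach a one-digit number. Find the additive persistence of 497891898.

2

497891898 → 63 → 9 (2 steps)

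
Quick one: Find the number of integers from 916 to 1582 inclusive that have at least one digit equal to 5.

The integers in [916, 1582] that have at least one digit equal to 5: 925, 935, 945, 950, 951, 952, …, 1581, 1582.
195 qualify.

195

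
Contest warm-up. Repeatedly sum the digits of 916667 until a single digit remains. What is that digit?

9+1+6+6+6+7 = 35
3+5 = 8
(Equivalently, 916667 mod 9 = 8.)

8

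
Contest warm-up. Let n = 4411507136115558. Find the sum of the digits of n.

57

4+4+1+1+5+0+7+1+3+6+1+1+5+5+5+8 = 57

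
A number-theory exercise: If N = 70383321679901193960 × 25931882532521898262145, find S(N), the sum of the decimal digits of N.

138

70383321679901193960 × 25931882532521898262145 = 1825172030051899600406000841823034570644200
Sum of its 43 digits: 138.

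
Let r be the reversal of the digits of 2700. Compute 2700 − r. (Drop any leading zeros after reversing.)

Reverse of 2700 is 72.
2700 − 72 = 2628

2628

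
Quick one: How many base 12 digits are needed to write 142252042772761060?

16

142252042772761060 in base 12 is 929661AA9B2BA604, which has 16 digits.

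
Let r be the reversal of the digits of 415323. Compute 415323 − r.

91809

Reverse of 415323 is 323514.
415323 − 323514 = 91809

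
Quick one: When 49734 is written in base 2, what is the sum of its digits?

6

49734 in base 2 is 1100001001000110.
Digit sum: 1+1+0+0+0+0+1+0+0+1+0+0+0+1+1+0 = 6.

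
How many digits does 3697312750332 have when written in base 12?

3697312750332 in base 12 is 4B8692686450, which has 12 digits.

12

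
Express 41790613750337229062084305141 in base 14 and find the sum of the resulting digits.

194

41790613750337229062084305141 in base 14 is D0051CCBB7B52CCB7AA604D6D.
Digit sum: 13+0+0+5+1+12+12+11+11+7+11+5+2+12+12+11+7+10+10+6+0+4+13+6+13 = 194.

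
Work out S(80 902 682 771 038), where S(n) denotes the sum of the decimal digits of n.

61

8+0+9+0+2+6+8+2+7+7+1+0+3+8 = 61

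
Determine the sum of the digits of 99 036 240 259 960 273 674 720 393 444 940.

142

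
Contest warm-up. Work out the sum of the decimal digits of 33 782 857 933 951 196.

89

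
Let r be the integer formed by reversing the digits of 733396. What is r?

693337

Reversing 733396 gives 693337.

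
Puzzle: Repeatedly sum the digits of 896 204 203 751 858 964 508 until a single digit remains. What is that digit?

8+9+6+2+0+4+2+0+3+7+5+1+8+5+8+9+6+4+5+0+8 = 100
1+0+0 = 1

1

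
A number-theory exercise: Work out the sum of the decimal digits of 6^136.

6^136 = 6738605811544832916404944710839227866895803064850951683710862125118065920077148776367390663479029248557056
Sum of its 106 digits: 486.

486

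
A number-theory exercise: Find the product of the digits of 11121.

1×1×1×2×1 = 2

2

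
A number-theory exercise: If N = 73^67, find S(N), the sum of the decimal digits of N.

73^67 = 69603588065345176903266438455621136702313927354700800535078344169131576517513095645694522023698885439287120182757718514854297
Sum of its 125 digits: 550.

550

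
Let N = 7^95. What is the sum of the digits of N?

364

7^95 = 192448176927753792547429509674553270117046659064950639670012217016224874137973943
Sum of its 81 digits: 364.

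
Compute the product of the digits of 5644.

480

5×6×4×4 = 480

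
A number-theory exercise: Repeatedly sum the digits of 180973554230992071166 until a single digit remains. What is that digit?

7

1+8+0+9+7+3+5+5+4+2+3+0+9+9+2+0+7+1+1+6+6 = 88
8+8 = 16
1+6 = 7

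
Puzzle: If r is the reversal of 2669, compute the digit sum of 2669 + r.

Reversal of 2669 is 9662; 2669 + 9662 = 12331.
Digit sum of 12331: 1+2+3+3+1 = 10.

10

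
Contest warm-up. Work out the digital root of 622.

6+2+2 = 10
1+0 = 1

1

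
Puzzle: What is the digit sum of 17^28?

17^28 = 28351092476867700887730107366063041
Sum of its 35 digits: 145.

145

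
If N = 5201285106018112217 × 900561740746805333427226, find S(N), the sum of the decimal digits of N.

185

5201285106018112217 × 900561740746805333427226 = 4684078369196103067506698408951747271020042
Sum of its 43 digits: 185.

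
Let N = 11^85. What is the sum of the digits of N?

407

11^85 = 32989690295920386835890134305346271024600891770176817346352641662914097799127234258677851
Sum of its 89 digits: 407.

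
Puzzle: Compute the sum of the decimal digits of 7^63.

7^63 = 174251498233690814305510551794710260107945042018748343
Sum of its 54 digits: 208.

208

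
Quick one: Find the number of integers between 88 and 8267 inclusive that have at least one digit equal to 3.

2933

The integers in [88, 8267] that have at least one digit equal to 3: 93, 103, 113, 123, 130, 131, …, 8253, 8263.
2933 qualify.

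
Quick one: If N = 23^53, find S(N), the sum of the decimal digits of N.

23^53 = 1484483274903662123910649371787557388904646690575971276894120737141310583
Sum of its 73 digits: 335.

335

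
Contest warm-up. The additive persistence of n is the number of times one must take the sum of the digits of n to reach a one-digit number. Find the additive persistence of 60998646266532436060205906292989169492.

3

60998646266532436060205906292989169492 → 183 → 12 → 3 (3 steps)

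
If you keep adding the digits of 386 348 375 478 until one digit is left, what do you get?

3+8+6+3+4+8+3+7+5+4+7+8 = 66
6+6 = 12
1+2 = 3

3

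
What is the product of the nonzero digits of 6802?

96

6×8×2 = 96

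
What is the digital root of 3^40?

The digital root of n equals n mod 9 (or 9 when 9 | n), so we need 3^40 mod 9.
3^40 ≡ 0 (mod 9), so the digital root is 9.

9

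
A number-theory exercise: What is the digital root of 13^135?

1

The digital root of n equals n mod 9 (or 9 when 9 | n), so we need 13^135 mod 9.
13^135 ≡ 1 (mod 9), so the digital root is 1.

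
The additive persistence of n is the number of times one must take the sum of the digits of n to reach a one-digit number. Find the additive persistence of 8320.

2

8320 → 13 → 4 (2 steps)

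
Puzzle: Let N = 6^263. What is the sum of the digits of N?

6^263 = 4505872005206923907440521942911176190733377252031390121760950508916348831770998282633365004186830308882924332127008284553457417817664399081495585279207658739105610828213204115638593266151133682678435414016
Sum of its 205 digits: 855.

855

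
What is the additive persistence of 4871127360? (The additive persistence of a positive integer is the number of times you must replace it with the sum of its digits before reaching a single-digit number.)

3

4871127360 → 39 → 12 → 3 (3 steps)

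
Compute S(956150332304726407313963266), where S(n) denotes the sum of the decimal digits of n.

106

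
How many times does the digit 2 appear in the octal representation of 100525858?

100525858 in base 8 is 577363442.
The digit 2 appears 1 time.

1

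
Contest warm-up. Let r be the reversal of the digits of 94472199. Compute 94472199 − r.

-4655250

Reverse of 94472199 is 99127449.
94472199 − 99127449 = -4655250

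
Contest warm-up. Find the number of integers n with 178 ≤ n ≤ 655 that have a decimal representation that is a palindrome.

The integers in [178, 655] that have a decimal representation that is a palindrome: 181, 191, 202, 212, 222, 232, …, 636, 646.
47 qualify.

47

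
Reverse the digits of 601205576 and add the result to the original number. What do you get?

Reverse of 601205576 is 675502106.
601205576 + 675502106 = 1276707682

1276707682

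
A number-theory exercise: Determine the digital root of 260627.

2+6+0+6+2+7 = 23
2+3 = 5

5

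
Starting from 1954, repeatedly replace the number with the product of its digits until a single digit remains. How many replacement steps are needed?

1954 → 180 → 0 (2 steps)

2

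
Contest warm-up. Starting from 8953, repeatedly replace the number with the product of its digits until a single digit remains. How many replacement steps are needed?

2

8953 → 1080 → 0 (2 steps)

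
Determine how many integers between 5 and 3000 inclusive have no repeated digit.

The integers in [5, 3000] that have no repeated digit: 5, 6, 7, 8, 9, 10, …, 2986, 2987.
1742 qualify.

1742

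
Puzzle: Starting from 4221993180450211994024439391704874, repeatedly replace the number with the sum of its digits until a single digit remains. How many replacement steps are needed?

3

4221993180450211994024439391704874 → 139 → 13 → 4 (3 steps)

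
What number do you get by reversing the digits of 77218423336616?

61663332481277

Reversing 77218423336616 gives 61663332481277.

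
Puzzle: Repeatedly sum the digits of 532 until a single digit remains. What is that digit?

5+3+2 = 10
1+0 = 1

1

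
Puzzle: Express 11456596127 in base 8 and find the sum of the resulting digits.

11456596127 in base 8 is 125267344237.
Digit sum: 1+2+5+2+6+7+3+4+4+2+3+7 = 46.

46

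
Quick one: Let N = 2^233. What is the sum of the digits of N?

2^233 = 13803492693581127574869511724554050904902217944340773110325048447598592
Sum of its 71 digits: 302.

302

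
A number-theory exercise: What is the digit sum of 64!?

324

64! = 126886932185884164103433389335161480802865516174545192198801894375214704230400000000000000
Sum of its 90 digits: 324.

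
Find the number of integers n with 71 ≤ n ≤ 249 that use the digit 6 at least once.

27

The integers in [71, 249] that use the digit 6 at least once: 76, 86, 96, 106, 116, 126, …, 236, 246.
27 qualify.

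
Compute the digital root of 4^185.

The digital root of n equals n mod 9 (or 9 when 9 | n), so we need 4^185 mod 9.
4^185 ≡ 7 (mod 9), so the digital root is 7.

7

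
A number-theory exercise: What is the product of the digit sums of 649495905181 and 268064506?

S(649495905181) = 6+4+9+4+9+5+9+0+5+1+8+1 = 61.
S(268064506) = 2+6+8+0+6+4+5+0+6 = 37.
61 · 37 = 2257.

2257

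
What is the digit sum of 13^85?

13^85 = 48437859827578790528878694155800583071043975170317860027824590673724675547421920960052829364893
Sum of its 95 digits: 454.

454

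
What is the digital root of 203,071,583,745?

2+0+3+0+7+1+5+8+3+7+4+5 = 45
4+5 = 9

9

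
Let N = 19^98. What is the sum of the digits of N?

604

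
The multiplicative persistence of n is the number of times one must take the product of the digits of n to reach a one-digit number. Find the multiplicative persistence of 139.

139 → 27 → 14 → 4 (3 steps)

3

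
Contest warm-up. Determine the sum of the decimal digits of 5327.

17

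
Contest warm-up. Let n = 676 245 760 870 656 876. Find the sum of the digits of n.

6+7+6+2+4+5+7+6+0+8+7+0+6+5+6+8+7+6 = 96

96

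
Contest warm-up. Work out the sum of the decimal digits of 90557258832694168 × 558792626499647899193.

90557258832694168 × 558792626499647899193 = 50602728511729612924037552505463006424
Sum of its 38 digits: 140.

140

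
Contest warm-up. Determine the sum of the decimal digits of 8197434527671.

64

8+1+9+7+4+3+4+5+2+7+6+7+1 = 64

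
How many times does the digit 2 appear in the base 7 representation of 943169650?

2

943169650 in base 7 is 32241544513.
The digit 2 appears 2 times.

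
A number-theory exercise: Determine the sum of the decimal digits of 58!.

58! = 2350561331282878571829474910515074683828862318181142924420699914240000000000000
Sum of its 79 digits: 288.

288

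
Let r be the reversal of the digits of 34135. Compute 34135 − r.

Reverse of 34135 is 53143.
34135 − 53143 = -19008

-19008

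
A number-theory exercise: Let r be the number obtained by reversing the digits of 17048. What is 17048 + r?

101119

Reverse of 17048 is 84071.
17048 + 84071 = 101119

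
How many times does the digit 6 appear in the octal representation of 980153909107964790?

980153909107964790 in base 8 is 66321514461145635566.
The digit 6 appears 6 times.

6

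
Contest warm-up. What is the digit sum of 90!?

90! = 1485715964481761497309522733620825737885569961284688766942216863704985393094065876545992131370884059645617234469978112000000000000000000000
Sum of its 139 digits: 585.

585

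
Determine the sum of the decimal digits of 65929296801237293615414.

104

6+5+9+2+9+2+9+6+8+0+1+2+3+7+2+9+3+6+1+5+4+1+4 = 104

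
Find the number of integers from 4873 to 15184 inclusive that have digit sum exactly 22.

The integers in [4873, 15184] that have digit sum exactly 22: 4873, 4882, 4891, 4909, 4918, 4927, …, 15169, 15178.
600 qualify.

600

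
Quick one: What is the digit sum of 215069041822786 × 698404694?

215069041822786 × 698404694 = 150205228343116058557484
Sum of its 24 digits: 89.

89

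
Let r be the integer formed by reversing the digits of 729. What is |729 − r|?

198

Reverse of 729 is 927.
|729 − 927| = 198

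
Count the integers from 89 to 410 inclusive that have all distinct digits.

The integers in [89, 410] that have all distinct digits: 89, 90, 91, 92, 93, 94, …, 409, 410.
235 qualify.

235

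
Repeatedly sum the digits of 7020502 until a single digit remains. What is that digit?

7

7+0+2+0+5+0+2 = 16
1+6 = 7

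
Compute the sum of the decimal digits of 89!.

549

89! = 16507955160908461081216919262453619309839666236496541854913520707833171034378509739399912570787600662729080382999756800000000000000000000
Sum of its 137 digits: 549.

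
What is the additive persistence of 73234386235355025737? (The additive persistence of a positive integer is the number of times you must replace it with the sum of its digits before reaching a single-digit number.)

3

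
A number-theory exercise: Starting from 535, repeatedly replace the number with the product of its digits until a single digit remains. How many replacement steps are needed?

4

535 → 75 → 35 → 15 → 5 (4 steps)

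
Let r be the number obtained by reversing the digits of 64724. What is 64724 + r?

107470

Reverse of 64724 is 42746.
64724 + 42746 = 107470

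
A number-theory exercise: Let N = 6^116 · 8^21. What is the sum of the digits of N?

6^116 · 8^21 = 16999446120425551905222822735669617475647493449978869689407350126139035083904855339186510966859248798896488448
Sum of its 110 digits: 558.

558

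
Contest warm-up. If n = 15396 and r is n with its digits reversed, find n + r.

Reverse of 15396 is 69351.
15396 + 69351 = 84747

84747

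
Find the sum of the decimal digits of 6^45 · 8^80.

513

6^45 · 8^80 = 183656044573552112175178857810992808333818709818857893243700315277879494506345040796489016497736364773605376
Sum of its 108 digits: 513.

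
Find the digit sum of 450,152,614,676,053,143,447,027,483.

102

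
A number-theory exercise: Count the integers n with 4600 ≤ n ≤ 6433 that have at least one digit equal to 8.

The integers in [4600, 6433] that have at least one digit equal to 8: 4608, 4618, 4628, 4638, 4648, 4658, …, 6418, 6428.
507 qualify.

507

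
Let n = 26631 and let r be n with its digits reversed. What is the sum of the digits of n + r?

18

Reversal of 26631 is 13662; 26631 + 13662 = 40293.
Digit sum of 40293: 4+0+2+9+3 = 18.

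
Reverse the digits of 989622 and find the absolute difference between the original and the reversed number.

762633

Reverse of 989622 is 226989.
|989622 − 226989| = 762633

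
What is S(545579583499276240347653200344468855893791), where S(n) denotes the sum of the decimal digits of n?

5+4+5+5+7+9+5+8+3+4+9+9+2+7+6+2+4+0+3+4+7+6+5+3+2+0+0+3+4+4+4+6+8+8+5+5+8+9+3+7+9+1 = 208

208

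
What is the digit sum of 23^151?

887

23^151 = 41773728389808854414872132941545508201344277054875430267528136780644386624470035060837725798055037712000512432270661957442167153861571944682424430021122117042444985808776878883812066858043561963552456746727
Sum of its 206 digits: 887.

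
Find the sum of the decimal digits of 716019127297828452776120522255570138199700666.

7+1+6+0+1+9+1+2+7+2+9+7+8+2+8+4+5+2+7+7+6+1+2+0+5+2+2+2+5+5+5+7+0+1+3+8+1+9+9+7+0+0+6+6+6 = 193

193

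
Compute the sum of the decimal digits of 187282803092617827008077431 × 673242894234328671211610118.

243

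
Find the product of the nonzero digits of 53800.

120

5×3×8 = 120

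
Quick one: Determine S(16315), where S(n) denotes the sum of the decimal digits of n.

16

1+6+3+1+5 = 16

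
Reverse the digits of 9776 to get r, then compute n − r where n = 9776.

2997

Reverse of 9776 is 6779.
9776 − 6779 = 2997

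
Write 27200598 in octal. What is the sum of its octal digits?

33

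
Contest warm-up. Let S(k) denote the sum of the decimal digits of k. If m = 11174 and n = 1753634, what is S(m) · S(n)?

406

S(11174) = 1+1+1+7+4 = 14.
S(1753634) = 1+7+5+3+6+3+4 = 29.
14 · 29 = 406.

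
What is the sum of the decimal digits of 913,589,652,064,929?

9+1+3+5+8+9+6+5+2+0+6+4+9+2+9 = 78

78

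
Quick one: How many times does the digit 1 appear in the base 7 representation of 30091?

30091 in base 7 is 153505.
The digit 1 appears 1 time.

1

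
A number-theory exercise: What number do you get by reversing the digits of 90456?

Reversing 90456 gives 65409.

65409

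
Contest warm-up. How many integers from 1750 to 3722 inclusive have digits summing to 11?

104

The integers in [1750, 3722] that have digits summing to 11: 1802, 1811, 1820, 1901, 1910, 2009, …, 3701, 3710.
104 qualify.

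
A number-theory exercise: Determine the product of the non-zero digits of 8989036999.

68024448

8×9×8×9×3×6×9×9×9 = 68024448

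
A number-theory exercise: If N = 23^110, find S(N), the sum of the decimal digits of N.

23^110 = 616682979366874950583296254084412384010615896106334718624545772914710387572339321719235468002776585157454831991842428439789072471181992007347988737649
Sum of its 150 digits: 709.

709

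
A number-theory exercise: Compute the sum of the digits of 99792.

36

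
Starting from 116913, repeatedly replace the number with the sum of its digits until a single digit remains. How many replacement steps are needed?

2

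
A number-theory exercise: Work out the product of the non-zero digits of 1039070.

189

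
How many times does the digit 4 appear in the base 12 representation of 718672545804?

2

718672545804 in base 12 is B7349B94010.
The digit 4 appears 2 times.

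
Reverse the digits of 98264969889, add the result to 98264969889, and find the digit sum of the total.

Reversal of 98264969889 is 98896946289; 98264969889 + 98896946289 = 197161916178.
Digit sum of 197161916178: 1+9+7+1+6+1+9+1+6+1+7+8 = 57.

57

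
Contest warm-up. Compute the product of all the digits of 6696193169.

6×6×9×6×1×9×3×1×6×9 = 2834352

2834352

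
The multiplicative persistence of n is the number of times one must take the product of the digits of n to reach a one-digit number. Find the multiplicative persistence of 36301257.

36301257 → 0 (1 step)

1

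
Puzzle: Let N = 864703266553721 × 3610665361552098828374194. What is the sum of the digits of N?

864703266553721 × 3610665361552098828374194 = 3122154132566471920713928737263791075874
Sum of its 40 digits: 170.

170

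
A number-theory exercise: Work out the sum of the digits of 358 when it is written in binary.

358 in base 2 is 101100110.
Digit sum: 1+0+1+1+0+0+1+1+0 = 5.

5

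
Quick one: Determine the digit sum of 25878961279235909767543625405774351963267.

206

2+5+8+7+8+9+6+1+2+7+9+2+3+5+9+0+9+7+6+7+5+4+3+6+2+5+4+0+5+7+7+4+3+5+1+9+6+3+2+6+7 = 206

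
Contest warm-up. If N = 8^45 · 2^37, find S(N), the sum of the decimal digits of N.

8^45 · 2^37 = 5986310706507378352962293074805895248510699696029696
Sum of its 52 digits: 259.

259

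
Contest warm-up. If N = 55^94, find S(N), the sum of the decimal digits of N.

775

55^94 = 39272885595985160150177605033852899510207853261872940955208000498109123717347041864566093886437038090990585468486348706879975056782683395795174874365329742431640625
Sum of its 164 digits: 775.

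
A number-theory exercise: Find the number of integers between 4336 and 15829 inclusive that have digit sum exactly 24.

The integers in [4336, 15829] that have digit sum exactly 24: 4389, 4398, 4479, 4488, 4497, 4569, …, 15819, 15828.
523 qualify.

523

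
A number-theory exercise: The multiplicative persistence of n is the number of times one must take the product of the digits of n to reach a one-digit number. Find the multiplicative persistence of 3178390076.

1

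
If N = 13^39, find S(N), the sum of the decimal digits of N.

199

13^39 = 27783742160348572763840067510872319734178277
Sum of its 44 digits: 199.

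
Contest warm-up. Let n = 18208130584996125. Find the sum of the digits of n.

72

1+8+2+0+8+1+3+0+5+8+4+9+9+6+1+2+5 = 72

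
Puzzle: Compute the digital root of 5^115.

5

The digital root of n equals n mod 9 (or 9 when 9 | n), so we need 5^115 mod 9.
5^115 ≡ 5 (mod 9), so the digital root is 5.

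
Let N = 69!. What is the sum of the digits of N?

69! = 171122452428141311372468338881272839092270544893520369393648040923257279754140647424000000000000000
Sum of its 99 digits: 351.

351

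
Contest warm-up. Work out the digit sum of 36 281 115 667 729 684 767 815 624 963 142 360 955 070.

188

3+6+2+8+1+1+1+5+6+6+7+7+2+9+6+8+4+7+6+7+8+1+5+6+2+4+9+6+3+1+4+2+3+6+0+9+5+5+0+7+0 = 188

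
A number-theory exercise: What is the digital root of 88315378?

7

8+8+3+1+5+3+7+8 = 43
4+3 = 7
(Equivalently, 88315378 mod 9 = 7.)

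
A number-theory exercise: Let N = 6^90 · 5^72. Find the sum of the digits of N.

243

6^90 · 5^72 = 2287983281592785286172874500859947211827825606656000000000000000000000000000000000000000000000000000000000000000000000000
Sum of its 121 digits: 243.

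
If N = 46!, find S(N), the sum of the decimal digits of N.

46! = 5502622159812088949850305428800254892961651752960000000000
Sum of its 58 digits: 216.

216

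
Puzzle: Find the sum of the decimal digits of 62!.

306

62! = 31469973260387937525653122354950764088012280797258232192163168247821107200000000000000
Sum of its 86 digits: 306.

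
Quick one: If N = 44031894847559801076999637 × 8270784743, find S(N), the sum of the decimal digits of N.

44031894847559801076999637 × 8270784743 = 364178324110577913527763565916138291
Sum of its 36 digits: 158.

158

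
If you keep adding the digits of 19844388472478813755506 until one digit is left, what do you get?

1+9+8+4+4+3+8+8+4+7+2+4+7+8+8+1+3+7+5+5+5+0+6 = 117
1+1+7 = 9

9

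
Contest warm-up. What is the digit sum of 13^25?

121

13^25 = 7056410014866816666030739693
Sum of its 28 digits: 121.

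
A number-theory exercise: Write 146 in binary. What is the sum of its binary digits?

3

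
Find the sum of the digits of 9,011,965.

9+0+1+1+9+6+5 = 31

31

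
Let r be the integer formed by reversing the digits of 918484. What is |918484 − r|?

433665

Reverse of 918484 is 484819.
|918484 − 484819| = 433665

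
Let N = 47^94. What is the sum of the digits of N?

47^94 = 15038296593166286334727566047042586341175572183922446195624595856196375418861951393467616961509991109809998289860841813538403545644091662509725869504461756769
Sum of its 158 digits: 763.

763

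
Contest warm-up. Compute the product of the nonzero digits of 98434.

3456

9×8×4×3×4 = 3456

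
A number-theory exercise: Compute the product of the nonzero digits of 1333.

27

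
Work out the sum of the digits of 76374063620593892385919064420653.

7+6+3+7+4+0+6+3+6+2+0+5+9+3+8+9+2+3+8+5+9+1+9+0+6+4+4+2+0+6+5+3 = 145

145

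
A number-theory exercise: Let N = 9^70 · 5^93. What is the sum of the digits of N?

549

9^70 · 5^93 = 632682852494514955290319423998899320943367270090343802620236110270265940951804316246673211450446405734737709281034767627716064453125
Sum of its 132 digits: 549.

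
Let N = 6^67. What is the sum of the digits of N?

6^67 = 13681501919202227984531053980511367507737635754868736
Sum of its 53 digits: 234.

234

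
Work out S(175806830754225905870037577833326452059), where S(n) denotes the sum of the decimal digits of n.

1+7+5+8+0+6+8+3+0+7+5+4+2+2+5+9+0+5+8+7+0+0+3+7+5+7+7+8+3+3+3+2+6+4+5+2+0+5+9 = 171

171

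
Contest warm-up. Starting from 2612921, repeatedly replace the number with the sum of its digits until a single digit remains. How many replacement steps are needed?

2

2612921 → 23 → 5 (2 steps)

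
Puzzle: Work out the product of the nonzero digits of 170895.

2520

1×7×8×9×5 = 2520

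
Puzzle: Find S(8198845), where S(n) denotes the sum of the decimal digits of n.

43

8+1+9+8+8+4+5 = 43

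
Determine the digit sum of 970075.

9+7+0+0+7+5 = 28

28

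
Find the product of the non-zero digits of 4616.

4×6×1×6 = 144

144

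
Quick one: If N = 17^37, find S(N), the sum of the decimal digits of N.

197

17^37 = 3362095853201812742282475234995233875224247377
Sum of its 46 digits: 197.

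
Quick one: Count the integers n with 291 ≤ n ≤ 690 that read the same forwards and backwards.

The integers in [291, 690] that read the same forwards and backwards: 292, 303, 313, 323, 333, 343, …, 676, 686.
40 qualify.

40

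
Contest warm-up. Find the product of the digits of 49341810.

0

4×9×3×4×1×8×1×0 = 0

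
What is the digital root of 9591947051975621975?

2

9+5+9+1+9+4+7+0+5+1+9+7+5+6+2+1+9+7+5 = 101
1+0+1 = 2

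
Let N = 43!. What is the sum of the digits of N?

180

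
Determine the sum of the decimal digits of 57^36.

57^36 = 1627401845698053775058104286872950703258480415459115192991004001
Sum of its 64 digits: 261.

261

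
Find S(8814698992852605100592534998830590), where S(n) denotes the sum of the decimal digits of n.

170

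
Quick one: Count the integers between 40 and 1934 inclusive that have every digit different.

1167

The integers in [40, 1934] that have every digit different: 40, 41, 42, 43, 45, 46, …, 1932, 1934.
1167 qualify.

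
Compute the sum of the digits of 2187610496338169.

2+1+8+7+6+1+0+4+9+6+3+3+8+1+6+9 = 74

74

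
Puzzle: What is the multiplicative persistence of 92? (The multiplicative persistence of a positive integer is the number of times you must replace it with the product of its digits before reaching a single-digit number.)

92 → 18 → 8 (2 steps)

2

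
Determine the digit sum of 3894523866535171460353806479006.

137

3+8+9+4+5+2+3+8+6+6+5+3+5+1+7+1+4+6+0+3+5+3+8+0+6+4+7+9+0+0+6 = 137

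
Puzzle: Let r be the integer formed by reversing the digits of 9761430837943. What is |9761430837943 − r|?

6264050496264

Reverse of 9761430837943 is 3497380341679.
|9761430837943 − 3497380341679| = 6264050496264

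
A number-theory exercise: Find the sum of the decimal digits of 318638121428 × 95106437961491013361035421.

143

318638121428 × 95106437961491013361035421 = 30304536727758122303264374880407101188
Sum of its 38 digits: 143.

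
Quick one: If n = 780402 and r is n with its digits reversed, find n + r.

Reverse of 780402 is 204087.
780402 + 204087 = 984489

984489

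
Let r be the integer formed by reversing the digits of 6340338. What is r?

Reversing 6340338 gives 8330436.

8330436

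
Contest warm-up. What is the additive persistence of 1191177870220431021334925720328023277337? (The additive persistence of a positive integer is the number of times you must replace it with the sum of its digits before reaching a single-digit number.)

1191177870220431021334925720328023277337 → 139 → 13 → 4 (3 steps)

3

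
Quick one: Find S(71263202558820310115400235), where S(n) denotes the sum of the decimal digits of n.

76

7+1+2+6+3+2+0+2+5+5+8+8+2+0+3+1+0+1+1+5+4+0+0+2+3+5 = 76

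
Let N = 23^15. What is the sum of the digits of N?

23^15 = 266635235464391245607
Sum of its 21 digits: 89.

89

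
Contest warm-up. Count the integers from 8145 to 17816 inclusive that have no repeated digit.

The integers in [8145, 17816] that have no repeated digit: 8145, 8146, 8147, 8149, 8150, 8152, …, 17806, 17809.
3202 qualify.

3202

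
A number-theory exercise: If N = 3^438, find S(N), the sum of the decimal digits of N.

3^438 = 95303657322458979924684712040634558814866548112120211949112233470079271715943273777169608379944991449760221745711948686191086511785353891697311843363531484849395576588810443801543255227646925044974485702824089
Sum of its 209 digits: 963.

963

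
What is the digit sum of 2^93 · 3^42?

189

2^93 · 3^42 = 1083633181632248058285654015601490617489611030528
Sum of its 49 digits: 189.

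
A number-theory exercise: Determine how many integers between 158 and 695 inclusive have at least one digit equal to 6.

185

The integers in [158, 695] that have at least one digit equal to 6: 160, 161, 162, 163, 164, 165, …, 694, 695.
185 qualify.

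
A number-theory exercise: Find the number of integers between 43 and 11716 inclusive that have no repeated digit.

The integers in [43, 11716] that have no repeated digit: 43, 45, 46, 47, 48, 49, …, 10986, 10987.
5571 qualify.

5571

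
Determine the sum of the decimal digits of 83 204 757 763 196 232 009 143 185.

8+3+2+0+4+7+5+7+7+6+3+1+9+6+2+3+2+0+0+9+1+4+3+1+8+5 = 106

106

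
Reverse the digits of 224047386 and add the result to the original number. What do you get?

907787808

Reverse of 224047386 is 683740422.
224047386 + 683740422 = 907787808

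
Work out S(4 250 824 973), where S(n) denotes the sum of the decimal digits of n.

4+2+5+0+8+2+4+9+7+3 = 44

44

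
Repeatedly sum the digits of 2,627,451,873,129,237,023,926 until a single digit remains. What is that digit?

2+6+2+7+4+5+1+8+7+3+1+2+9+2+3+7+0+2+3+9+2+6 = 91
9+1 = 10
1+0 = 1

1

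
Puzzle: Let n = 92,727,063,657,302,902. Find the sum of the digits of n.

70

9+2+7+2+7+0+6+3+6+5+7+3+0+2+9+0+2 = 70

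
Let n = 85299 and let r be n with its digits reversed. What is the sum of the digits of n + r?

30

Reversal of 85299 is 99258; 85299 + 99258 = 184557.
Digit sum of 184557: 1+8+4+5+5+7 = 30.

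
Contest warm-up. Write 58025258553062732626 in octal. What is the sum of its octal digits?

58

58025258553062732626 in base 8 is 6225031023442740031522.
Digit sum: 6+2+2+5+0+3+1+0+2+3+4+4+2+7+4+0+0+3+1+5+2+2 = 58.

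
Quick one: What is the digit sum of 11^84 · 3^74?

621

11^84 · 3^74 = 608076755877515842500897737225189528699739159286882472267647629334670314186568025895054375945548959487720863705507362479129
Sum of its 123 digits: 621.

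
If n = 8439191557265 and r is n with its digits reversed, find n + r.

14066743476613

Reverse of 8439191557265 is 5627551919348.
8439191557265 + 5627551919348 = 14066743476613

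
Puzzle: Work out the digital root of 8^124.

1

The digital root of n equals n mod 9 (or 9 when 9 | n), so we need 8^124 mod 9.
8^124 ≡ 1 (mod 9), so the digital root is 1.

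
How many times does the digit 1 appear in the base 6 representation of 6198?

6198 in base 6 is 44410.
The digit 1 appears 1 time.

1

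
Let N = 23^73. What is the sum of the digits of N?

23^73 = 2547604628744583547284809128481175587973357256283672041453674699319823195380234452211296692484212183
Sum of its 100 digits: 455.

455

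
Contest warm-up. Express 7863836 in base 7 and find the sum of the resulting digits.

7863836 in base 7 is 123561431.
Digit sum: 1+2+3+5+6+1+4+3+1 = 26.

26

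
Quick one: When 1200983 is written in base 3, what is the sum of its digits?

13

1200983 in base 3 is 2021000102212.
Digit sum: 2+0+2+1+0+0+0+1+0+2+2+1+2 = 13.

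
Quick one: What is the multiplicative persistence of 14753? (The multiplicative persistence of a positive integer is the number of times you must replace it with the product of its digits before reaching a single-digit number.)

2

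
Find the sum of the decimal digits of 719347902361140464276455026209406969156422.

173

7+1+9+3+4+7+9+0+2+3+6+1+1+4+0+4+6+4+2+7+6+4+5+5+0+2+6+2+0+9+4+0+6+9+6+9+1+5+6+4+2+2 = 173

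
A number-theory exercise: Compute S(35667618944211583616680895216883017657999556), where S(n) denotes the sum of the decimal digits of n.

3+5+6+6+7+6+1+8+9+4+4+2+1+1+5+8+3+6+1+6+6+8+0+8+9+5+2+1+6+8+8+3+0+1+7+6+5+7+9+9+9+5+5+6 = 225

225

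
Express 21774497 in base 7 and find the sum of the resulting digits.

21774497 in base 7 is 353036333.
Digit sum: 3+5+3+0+3+6+3+3+3 = 29.

29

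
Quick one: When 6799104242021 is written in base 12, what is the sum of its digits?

6799104242021 in base 12 is 919866306885.
Digit sum: 9+1+9+8+6+6+3+0+6+8+8+5 = 69.

69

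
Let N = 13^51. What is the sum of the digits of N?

13^51 = 647307989872865201422284359961937038113215496061434545237
Sum of its 57 digits: 253.

253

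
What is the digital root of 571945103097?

6

5+7+1+9+4+5+1+0+3+0+9+7 = 51
5+1 = 6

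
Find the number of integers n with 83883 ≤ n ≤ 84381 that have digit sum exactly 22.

39

The integers in [83883, 84381] that have digit sum exactly 22: 83902, 83911, 83920, 84019, 84028, 84037, …, 84361, 84370.
39 qualify.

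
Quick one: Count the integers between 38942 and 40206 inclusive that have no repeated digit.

400

The integers in [38942, 40206] that have no repeated digit: 38942, 38945, 38946, 38947, 38950, 38951, …, 40197, 40198.
400 qualify.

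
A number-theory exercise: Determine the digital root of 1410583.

4

1+4+1+0+5+8+3 = 22
2+2 = 4
(Equivalently, 1410583 mod 9 = 4.)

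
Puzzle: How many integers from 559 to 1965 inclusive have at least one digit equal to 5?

385

The integers in [559, 1965] that have at least one digit equal to 5: 559, 560, 561, 562, 563, 564, …, 1959, 1965.
385 qualify.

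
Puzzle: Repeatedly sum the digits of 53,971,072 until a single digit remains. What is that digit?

5+3+9+7+1+0+7+2 = 34
3+4 = 7

7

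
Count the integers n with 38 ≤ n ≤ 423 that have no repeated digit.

291

The integers in [38, 423] that have no repeated digit: 38, 39, 40, 41, 42, 43, …, 421, 423.
291 qualify.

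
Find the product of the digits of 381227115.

3×8×1×2×2×7×1×1×5 = 3360

3360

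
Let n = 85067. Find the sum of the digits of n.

8+5+0+6+7 = 26

26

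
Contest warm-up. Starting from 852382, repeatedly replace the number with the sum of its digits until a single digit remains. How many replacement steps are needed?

852382 → 28 → 10 → 1 (3 steps)

3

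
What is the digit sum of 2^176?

2^176 = 95780971304118053647396689196894323976171195136475136
Sum of its 53 digits: 256.

256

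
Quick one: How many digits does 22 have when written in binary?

5

22 in base 2 is 10110, which has 5 digits.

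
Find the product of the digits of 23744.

672

2×3×7×4×4 = 672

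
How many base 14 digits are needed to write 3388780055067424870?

3388780055067424870 in base 14 is 17AD7393B445469A6, which has 17 digits.

17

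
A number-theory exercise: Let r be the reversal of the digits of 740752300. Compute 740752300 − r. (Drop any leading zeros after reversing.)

737495253

Reverse of 740752300 is 3257047.
740752300 − 3257047 = 737495253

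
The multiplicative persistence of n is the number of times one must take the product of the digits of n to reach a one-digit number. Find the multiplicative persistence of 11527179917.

2

11527179917 → 277830 → 0 (2 steps)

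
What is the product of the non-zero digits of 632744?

4032

6×3×2×7×4×4 = 4032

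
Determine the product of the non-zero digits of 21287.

224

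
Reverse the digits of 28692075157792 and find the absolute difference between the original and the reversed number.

1083081871890

Reverse of 28692075157792 is 29775157029682.
|28692075157792 − 29775157029682| = 1083081871890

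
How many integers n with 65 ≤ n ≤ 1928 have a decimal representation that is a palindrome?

103

The integers in [65, 1928] that have a decimal representation that is a palindrome: 66, 77, 88, 99, 101, 111, …, 1771, 1881.
103 qualify.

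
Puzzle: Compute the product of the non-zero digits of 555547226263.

15120000

5×5×5×5×4×7×2×2×6×2×6×3 = 15120000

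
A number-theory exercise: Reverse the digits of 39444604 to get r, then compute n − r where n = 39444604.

-1199889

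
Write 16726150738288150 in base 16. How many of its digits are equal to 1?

3

16726150738288150 in base 16 is 3B6C5871371E16.
The digit 1 appears 3 times.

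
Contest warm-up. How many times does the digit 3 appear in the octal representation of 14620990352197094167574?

2

14620990352197094167574 in base 8 is 3061154003277742120652026.
The digit 3 appears 2 times.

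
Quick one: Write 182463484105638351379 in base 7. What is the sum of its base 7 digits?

182463484105638351379 in base 7 is 644450561221560133341241.
Digit sum: 6+4+4+4+5+0+5+6+1+2+2+1+5+6+0+1+3+3+3+4+1+2+4+1 = 73.

73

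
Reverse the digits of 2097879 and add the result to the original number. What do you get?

11885781

Reverse of 2097879 is 9787902.
2097879 + 9787902 = 11885781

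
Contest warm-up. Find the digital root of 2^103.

The digital root of n equals n mod 9 (or 9 when 9 | n), so we need 2^103 mod 9.
2^103 ≡ 2 (mod 9), so the digital root is 2.

2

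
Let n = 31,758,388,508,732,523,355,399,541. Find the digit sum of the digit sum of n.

First digit sum: 122.
1+2+2 = 5.

5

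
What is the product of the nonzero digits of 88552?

8×8×5×5×2 = 3200

3200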